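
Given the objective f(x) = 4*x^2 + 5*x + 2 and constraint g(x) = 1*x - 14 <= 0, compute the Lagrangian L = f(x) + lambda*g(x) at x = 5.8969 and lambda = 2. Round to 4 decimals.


Step 1: Evaluate f(x).
f(5.8969) = 4*5.8969^2 + 5*5.8969 + 2 = 170.5782
Step 2: Evaluate g(x).
g(5.8969) = 1*5.8969 - 14 = -8.1031
Step 3: Compute Lagrangian.
L = 170.5782 + 2*-8.1031 = 154.372


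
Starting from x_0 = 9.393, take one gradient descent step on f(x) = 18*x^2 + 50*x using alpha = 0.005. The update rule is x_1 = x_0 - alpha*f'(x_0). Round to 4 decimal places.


We compute the gradient at x_0 and apply the update.
f'(x) = 36*x + 50
f'(9.393) = 36*9.393 + 50 = 388.148
x_1 = 9.393 - 0.005*388.148 = 7.4523


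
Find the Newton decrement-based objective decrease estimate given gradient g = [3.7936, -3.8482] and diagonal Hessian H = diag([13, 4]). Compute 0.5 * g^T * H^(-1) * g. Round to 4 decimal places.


Step 1: H is diagonal, so H^(-1) * g = [0.2918, -0.9621].
Step 2: g^T H^(-1) g = sum_i g_i^2 / H_ii
  = (3.7936)^2/13 + (-3.8482)^2/4
  = 1.107 + 3.7022 = 4.8092
Step 3: Objective decrease = 0.5 * g^T H^(-1) g = 2.4046


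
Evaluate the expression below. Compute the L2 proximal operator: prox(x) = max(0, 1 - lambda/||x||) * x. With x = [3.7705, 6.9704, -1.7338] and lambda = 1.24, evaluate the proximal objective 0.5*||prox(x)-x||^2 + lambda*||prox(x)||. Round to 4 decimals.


Step 1: Compute ||x||.
||x|| = 8.1123
Step 2: Compute scaling factor.
scale = max(0, 1 - 1.24/8.1123) = 0.8471
Step 3: prox(x) = [3.1942, 5.9049, -1.4688]
||prox(x)|| = 6.8723
Step 4: Proximal objective.
0.5*||prox-x||^2 = 0.7688
lambda*||prox|| = 8.5217
Total = 9.2904


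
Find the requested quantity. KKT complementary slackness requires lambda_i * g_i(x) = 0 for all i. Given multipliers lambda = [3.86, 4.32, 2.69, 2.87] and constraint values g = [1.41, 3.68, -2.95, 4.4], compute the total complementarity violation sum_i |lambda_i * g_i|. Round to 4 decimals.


KKT complementary slackness check:
lambda_1 * g_1 = 3.86 * 1.41 = 5.4426
lambda_2 * g_2 = 4.32 * 3.68 = 15.8976
lambda_3 * g_3 = 2.69 * -2.95 = -7.9355
lambda_4 * g_4 = 2.87 * 4.4 = 12.628
Total violation = 5.4426 + 15.8976 + 7.9355 + 12.628 = 41.9037


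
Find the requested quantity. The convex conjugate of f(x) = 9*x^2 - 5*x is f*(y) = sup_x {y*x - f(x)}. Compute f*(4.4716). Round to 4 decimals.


f*(y) = sup_x {y*x - a*x^2 - b*x} = sup_x {(y-b)*x - a*x^2}
FOC: (y - b) - 2a*x = 0 => x* = (y - b)/(2a)
x* = (4.4716 + 5)/(2*9) = 0.5262
f*(4.4716) = (y-b)^2/(4a) = (4.4716 + 5)^2/(4*9)
= 89.7112/36 = 2.492


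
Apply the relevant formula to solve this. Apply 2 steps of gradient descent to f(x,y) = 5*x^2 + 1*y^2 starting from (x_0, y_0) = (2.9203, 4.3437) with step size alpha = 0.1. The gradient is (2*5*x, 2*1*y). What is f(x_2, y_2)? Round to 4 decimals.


Gradient descent on f(x,y) = 5*x^2 + 1*y^2.
Starting point: (2.9203, 4.3437), alpha = 0.1
Step 1: grad_x = 2*5*2.9203 = 29.203, grad_y = 2*1*4.3437 = 8.6874
  x_1 = 2.9203 - 0.1*29.203 = -0.0
  y_1 = 4.3437 - 0.1*8.6874 = 3.475
Step 2: grad_x = 2*5*-0.0 = -0.0, grad_y = 2*1*3.475 = 6.9499
  x_2 = -0.0 - 0.1*-0.0 = 0.0
  y_2 = 3.475 - 0.1*6.9499 = 2.78
f(0.0, 2.78) = 5*0.0^2 + 1*2.78^2 = 7.7282


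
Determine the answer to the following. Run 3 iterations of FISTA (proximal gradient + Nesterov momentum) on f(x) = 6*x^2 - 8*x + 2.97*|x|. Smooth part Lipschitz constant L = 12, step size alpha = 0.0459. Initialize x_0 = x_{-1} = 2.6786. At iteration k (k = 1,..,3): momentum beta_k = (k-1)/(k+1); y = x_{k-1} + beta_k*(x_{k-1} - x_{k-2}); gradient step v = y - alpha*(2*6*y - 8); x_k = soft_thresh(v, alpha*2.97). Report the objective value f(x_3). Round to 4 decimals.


FISTA on f(x) = 6*x^2 - 8*x + 2.97*|x|
L = 12, alpha = 0.0459
Iteration 1: beta = 0.0, y = 2.6786 + 0.0*(2.6786 - 2.6786) = 2.6786
  grad(y) = 24.1432, v = y - alpha*grad = 1.5704
  prox(v) = soft_thresh(1.5704, 0.1363) = 1.4341
Iteration 2: beta = 0.3333, y = 1.4341 + 0.3333*(1.4341 - 2.6786) = 1.0193
  grad(y) = 4.2313, v = y - alpha*grad = 0.8251
  prox(v) = soft_thresh(0.8251, 0.1363) = 0.6887
Iteration 3: beta = 0.5, y = 0.6887 + 0.5*(0.6887 - 1.4341) = 0.316
  grad(y) = -4.2074, v = y - alpha*grad = 0.5092
  prox(v) = soft_thresh(0.5092, 0.1363) = 0.3728
f(x_3) = 6*0.3728^2 - 8*0.3728 + 2.97*|0.3728| = -1.0413


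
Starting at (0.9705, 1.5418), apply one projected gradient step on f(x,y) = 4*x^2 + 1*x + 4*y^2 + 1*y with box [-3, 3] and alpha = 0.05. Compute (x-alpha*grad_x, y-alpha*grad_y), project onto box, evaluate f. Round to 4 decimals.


Step 1: Compute gradient at (0.9705, 1.5418).
grad_x = 2*4*0.9705 + 1 = 8.764
grad_y = 2*4*1.5418 + 1 = 13.3344
Step 2: Gradient step.
x_raw = 0.9705 - 0.05*8.764 = 0.5323
y_raw = 1.5418 - 0.05*13.3344 = 0.8751
Step 3: Project onto [-3, 3].
x_proj = clip(0.5323) = 0.5323
y_proj = clip(0.8751) = 0.8751
Step 4: Evaluate f.
f(0.5323, 0.8751) = 5.6038


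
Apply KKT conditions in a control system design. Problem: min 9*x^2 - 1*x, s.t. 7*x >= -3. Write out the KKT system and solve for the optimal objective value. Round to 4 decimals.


Step 1: Try lambda = 0 (constraint inactive).
Stationarity: 2*9*x - 1 = 0
x* = 1/(2*9) = 1/18 = 0.0556 (rounded; the exact value 1/18 is used below)
Check constraint: 7*0.0556 = 0.3892 >= -3 -- satisfied.
Step 2: Compute optimal value.
f(x*) = 9*(1/18)^2 - 1*(1/18) = -0.0278


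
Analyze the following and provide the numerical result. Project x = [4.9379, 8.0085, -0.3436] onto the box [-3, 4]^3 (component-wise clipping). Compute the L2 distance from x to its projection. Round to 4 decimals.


Project each component onto [-3, 4].
clip(4.9379) = 4.0, clip(8.0085) = 4.0, clip(-0.3436) = -0.3436
Projection = [4.0, 4.0, -0.3436]
Squared diffs: [0.8797, 16.0681, 0.0]
Distance = sqrt(16.9478) = 4.1168


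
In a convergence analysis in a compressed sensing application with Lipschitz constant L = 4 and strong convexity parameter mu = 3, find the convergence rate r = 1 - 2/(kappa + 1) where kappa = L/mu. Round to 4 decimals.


Step 1: Compute the condition number.
kappa = L/mu = 4/3 = 1.3333
Step 2: Compute the convergence rate.
r = 1 - 2/(kappa + 1) = 1 - 2*mu/(L + mu) = (L - mu)/(L + mu) = 1/7 = 0.1429


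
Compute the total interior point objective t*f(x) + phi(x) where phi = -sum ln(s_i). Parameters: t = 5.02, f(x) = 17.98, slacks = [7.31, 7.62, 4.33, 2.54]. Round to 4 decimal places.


Step 1: Compute log-barrier.
ln values: [1.9892, 2.0308, 1.4656, 0.9322]
phi = -(1.9892 + 2.0308 + 1.4656 + 0.9322) = -6.4178
Step 2: Compute augmented objective.
t*f(x) = 5.02*17.98 = 90.2596
Total = 90.2596 - 6.4178 = 83.8418


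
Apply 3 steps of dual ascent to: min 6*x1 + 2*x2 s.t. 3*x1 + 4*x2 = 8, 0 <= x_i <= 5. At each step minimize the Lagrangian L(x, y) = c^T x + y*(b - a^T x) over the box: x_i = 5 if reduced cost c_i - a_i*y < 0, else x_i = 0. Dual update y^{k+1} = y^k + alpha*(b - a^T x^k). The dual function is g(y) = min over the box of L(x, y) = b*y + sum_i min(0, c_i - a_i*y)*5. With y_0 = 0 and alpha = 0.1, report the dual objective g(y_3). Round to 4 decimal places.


Dual ascent for LP: min 6*x1 + 2*x2, 3*x1 + 4*x2 = 8, 0 <= x_i <= 5
Step 1: y^k = 0.0, reduced costs: (6.0, 2.0)
  x^k = (0.0, 0.0), subgradient = b - a^T x = 8.0
  y^{k+1} = 0.0 + 0.1*8.0 = 0.8
Step 2: y^k = 0.8, reduced costs: (3.6, -1.2)
  x^k = (0.0, 5.0), subgradient = b - a^T x = -12.0
  y^{k+1} = 0.8 + 0.1*-12.0 = -0.4
Step 3: y^k = -0.4, reduced costs: (7.2, 3.6)
  x^k = (0.0, 0.0), subgradient = b - a^T x = 8.0
  y^{k+1} = -0.4 + 0.1*8.0 = 0.4
Dual objective at y_3 = 0.4: reduced costs (4.8, 0.4), box minimizer x = (0.0, 0.0)
g(y_3) = b*y + (c1 - a1*y)*x1 + (c2 - a2*y)*x2 = 8*0.4 + 4.8*0.0 + 0.4*0.0 = 3.2 + 0.0 + 0.0 = 3.2


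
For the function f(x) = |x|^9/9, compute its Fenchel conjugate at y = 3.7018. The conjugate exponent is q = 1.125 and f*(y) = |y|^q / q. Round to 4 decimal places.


The conjugate exponent q satisfies 1/p + 1/q = 1.
p = 9, so q = 9/(9 - 1) = 1.125
|y|^q = 3.7018^1.125 = 4.3598
f*(3.7018) = 4.3598 / 1.125 = 3.8754


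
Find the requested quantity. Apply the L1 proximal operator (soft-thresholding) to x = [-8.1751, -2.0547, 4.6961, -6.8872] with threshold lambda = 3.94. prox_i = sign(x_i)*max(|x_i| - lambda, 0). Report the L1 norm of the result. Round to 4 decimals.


Soft-thresholding with lambda = 3.94:
prox(-8.1751) = sign(-8.1751)*max(|-8.1751| - 3.94, 0) = -4.2351
prox(-2.0547) = sign(-2.0547)*max(|-2.0547| - 3.94, 0) = 0.0
prox(4.6961) = sign(4.6961)*max(|4.6961| - 3.94, 0) = 0.7561
prox(-6.8872) = sign(-6.8872)*max(|-6.8872| - 3.94, 0) = -2.9472
prox(x) = [-4.2351, 0.0, 0.7561, -2.9472]
||prox(x)||_1 = 4.2351 + 0.0 + 0.7561 + 2.9472 = 7.9384


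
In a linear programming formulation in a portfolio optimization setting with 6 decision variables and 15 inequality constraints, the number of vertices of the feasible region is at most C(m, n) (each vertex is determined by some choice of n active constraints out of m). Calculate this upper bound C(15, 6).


Each vertex corresponds to some choice of n active constraints out of m, so the number of vertices is at most C(m, n) = m! / (n!(m-n)!).
m = 15, n = 6
Numerator: 15 * 14 * 13 * 12 * 11 * 10
Denominator: 6! = 720
C(15, 6) = 5005


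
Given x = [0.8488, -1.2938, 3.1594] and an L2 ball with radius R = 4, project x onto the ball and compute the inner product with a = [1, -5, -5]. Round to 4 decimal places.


Step 1: Compute ||x|| (intermediates to 6 decimals).
||x|| = sqrt(0.8488^2 + (-1.2938)^2 + 3.1594^2) = 3.517981
Step 2: Project.
Since ||x|| <= R, proj = x (no scaling needed).
proj(x) = [0.8488, -1.2938, 3.1594]
Step 3: Dot product.
a^T * proj(x) = 1*0.8488 - 5*(-1.2938) - 5*3.1594 = -8.4792


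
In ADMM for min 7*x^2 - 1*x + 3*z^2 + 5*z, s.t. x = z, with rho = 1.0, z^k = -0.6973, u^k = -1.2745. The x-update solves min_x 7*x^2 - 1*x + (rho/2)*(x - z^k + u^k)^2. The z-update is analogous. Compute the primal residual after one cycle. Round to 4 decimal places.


ADMM iteration with rho = 1.0, z^k = -0.6973, u^k = -1.2745
Step 1: x-update.
Minimize 7*x^2 - 1*x + (1.0/2)*(x + 0.6973 - 1.2745)^2
FOC: (2*7 + 1.0)*x = 1 + 1.0*(-0.6973 + 1.2745)
x^{k+1} = 0.1051
Step 2: z-update.
Minimize 3*z^2 + 5*z + (1.0/2)*(0.1051 - z - 1.2745)^2
FOC: (2*3 + 1.0)*z = -5 + 1.0*(0.1051 - 1.2745)
z^{k+1} = -0.8813
Step 3: u-update.
u^{k+1} = -1.2745 + 0.1051 + 0.8813 = -0.288
Step 4: Primal residual = |0.1051 + 0.8813| = 0.9865


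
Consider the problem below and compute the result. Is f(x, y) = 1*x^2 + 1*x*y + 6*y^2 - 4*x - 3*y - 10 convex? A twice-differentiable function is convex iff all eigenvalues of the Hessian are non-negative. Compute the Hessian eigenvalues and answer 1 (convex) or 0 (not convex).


The Hessian of f(x,y) = 1*x^2 + 1*x*y + 6*y^2 - 4*x - 3*y - 10 is:
H = [[2, 1], [1, 12]]
Trace = 2 + 12 = 14
Determinant = 2*12 - (1)^2 = 23
Discriminant = (14)^2 - 4*23 = 104.0
Eigenvalues: lambda_1 = 1.901, lambda_2 = 12.099
The function is convex.

1


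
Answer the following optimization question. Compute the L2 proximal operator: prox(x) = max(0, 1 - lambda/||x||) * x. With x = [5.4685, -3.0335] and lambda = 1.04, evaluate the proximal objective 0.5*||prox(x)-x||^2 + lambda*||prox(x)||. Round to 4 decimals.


Step 1: Compute ||x||.
||x|| = 6.2535
Step 2: Compute scaling factor.
scale = max(0, 1 - 1.04/6.2535) = 0.8337
Step 3: prox(x) = [4.5591, -2.529]
||prox(x)|| = 5.2135
Step 4: Proximal objective.
0.5*||prox-x||^2 = 0.5408
lambda*||prox|| = 5.422
Total = 5.9629


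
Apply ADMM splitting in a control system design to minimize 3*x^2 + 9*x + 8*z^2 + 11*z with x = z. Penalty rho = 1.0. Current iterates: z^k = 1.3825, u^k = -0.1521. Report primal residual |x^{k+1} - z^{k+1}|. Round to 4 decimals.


ADMM iteration with rho = 1.0, z^k = 1.3825, u^k = -0.1521
Step 1: x-update.
Minimize 3*x^2 + 9*x + (1.0/2)*(x - 1.3825 - 0.1521)^2
FOC: (2*3 + 1.0)*x = -9 + 1.0*(1.3825 + 0.1521)
x^{k+1} = -1.0665
Step 2: z-update.
Minimize 8*z^2 + 11*z + (1.0/2)*(-1.0665 - z - 0.1521)^2
FOC: (2*8 + 1.0)*z = -11 + 1.0*(-1.0665 - 0.1521)
z^{k+1} = -0.7187
Step 3: u-update.
u^{k+1} = -0.1521 - 1.0665 + 0.7187 = -0.4998
Step 4: Primal residual = |-1.0665 + 0.7187| = 0.3477


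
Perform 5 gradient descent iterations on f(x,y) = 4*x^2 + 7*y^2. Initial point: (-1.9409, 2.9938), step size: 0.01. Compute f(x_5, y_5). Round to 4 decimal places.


Gradient descent on f(x,y) = 4*x^2 + 7*y^2.
Starting point: (-1.9409, 2.9938), alpha = 0.01
Step 1: grad_x = 2*4*-1.9409 = -15.5272, grad_y = 2*7*2.9938 = 41.9132
  x_1 = -1.9409 - 0.01*-15.5272 = -1.7856
  y_1 = 2.9938 - 0.01*41.9132 = 2.5747
Step 2: grad_x = 2*4*-1.7856 = -14.285, grad_y = 2*7*2.5747 = 36.0454
  x_2 = -1.7856 - 0.01*-14.285 = -1.6428
  y_2 = 2.5747 - 0.01*36.0454 = 2.2142
Step 3: grad_x = 2*4*-1.6428 = -13.1422, grad_y = 2*7*2.2142 = 30.999
  x_3 = -1.6428 - 0.01*-13.1422 = -1.5114
  y_3 = 2.2142 - 0.01*30.999 = 1.9042
Step 4: grad_x = 2*4*-1.5114 = -12.0908, grad_y = 2*7*1.9042 = 26.6591
  x_4 = -1.5114 - 0.01*-12.0908 = -1.3904
  y_4 = 1.9042 - 0.01*26.6591 = 1.6376
Step 5: grad_x = 2*4*-1.3904 = -11.1236, grad_y = 2*7*1.6376 = 22.9269
  x_5 = -1.3904 - 0.01*-11.1236 = -1.2792
  y_5 = 1.6376 - 0.01*22.9269 = 1.4084
f(-1.2792, 1.4084) = 4*(-1.2792)^2 + 7*1.4084^2 = 20.43


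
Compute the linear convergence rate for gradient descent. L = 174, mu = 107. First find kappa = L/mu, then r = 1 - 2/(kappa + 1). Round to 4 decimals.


Step 1: Compute the condition number.
kappa = L/mu = 174/107 = 1.6262
Step 2: Compute the convergence rate.
r = 1 - 2/(kappa + 1) = 1 - 2*mu/(L + mu) = (L - mu)/(L + mu) = 67/281 = 0.2384


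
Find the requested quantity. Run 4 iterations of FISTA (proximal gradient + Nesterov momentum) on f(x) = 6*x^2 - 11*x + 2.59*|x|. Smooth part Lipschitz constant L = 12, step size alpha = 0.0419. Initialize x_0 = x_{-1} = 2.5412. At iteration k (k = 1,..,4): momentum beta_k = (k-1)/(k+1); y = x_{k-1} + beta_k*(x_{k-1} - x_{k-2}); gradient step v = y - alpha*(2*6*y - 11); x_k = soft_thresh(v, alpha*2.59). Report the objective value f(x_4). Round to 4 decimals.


FISTA on f(x) = 6*x^2 - 11*x + 2.59*|x|
L = 12, alpha = 0.0419
Iteration 1: beta = 0.0, y = 2.5412 + 0.0*(2.5412 - 2.5412) = 2.5412
  grad(y) = 19.4944, v = y - alpha*grad = 1.7244
  prox(v) = soft_thresh(1.7244, 0.1085) = 1.6159
Iteration 2: beta = 0.3333, y = 1.6159 + 0.3333*(1.6159 - 2.5412) = 1.3074
  grad(y) = 4.689, v = y - alpha*grad = 1.1109
  prox(v) = soft_thresh(1.1109, 0.1085) = 1.0024
Iteration 3: beta = 0.5, y = 1.0024 + 0.5*(1.0024 - 1.6159) = 0.6957
  grad(y) = -2.6515, v = y - alpha*grad = 0.8068
  prox(v) = soft_thresh(0.8068, 0.1085) = 0.6983
Iteration 4: beta = 0.6, y = 0.6983 + 0.6*(0.6983 - 1.0024) = 0.5158
  grad(y) = -4.8104, v = y - alpha*grad = 0.7174
  prox(v) = soft_thresh(0.7174, 0.1085) = 0.6088
f(x_4) = 6*0.6088^2 - 11*0.6088 + 2.59*|0.6088| = -2.8962


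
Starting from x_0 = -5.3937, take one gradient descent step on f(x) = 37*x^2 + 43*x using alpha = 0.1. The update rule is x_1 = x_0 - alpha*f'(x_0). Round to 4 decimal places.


We compute the gradient at x_0 and apply the update.
f'(x) = 74*x + 43
f'(-5.3937) = 74*-5.3937 + 43 = -356.1338
x_1 = -5.3937 - 0.1*-356.1338 = 30.2197


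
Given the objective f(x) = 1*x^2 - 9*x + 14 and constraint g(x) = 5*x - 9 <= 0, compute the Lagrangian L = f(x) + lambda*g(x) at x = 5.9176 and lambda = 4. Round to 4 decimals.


Step 1: Evaluate f(x).
f(5.9176) = 1*5.9176^2 - 9*5.9176 + 14 = -4.2404
Step 2: Evaluate g(x).
g(5.9176) = 5*5.9176 - 9 = 20.588
Step 3: Compute Lagrangian.
L = -4.2404 + 4*20.588 = 78.1116


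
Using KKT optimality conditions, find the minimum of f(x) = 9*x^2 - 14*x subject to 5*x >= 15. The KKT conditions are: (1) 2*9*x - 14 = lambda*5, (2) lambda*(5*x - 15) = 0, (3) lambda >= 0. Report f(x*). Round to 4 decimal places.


Step 1: Try lambda = 0 (constraint inactive).
x_unc = 14/(2*9) = 0.7778
Check: 5*0.7778 = 3.889 < 15 -- violated!
Step 2: Constraint must be active: 5*x = 15
x* = 15/5 = 3.0
lambda = (2*9*3.0 - 14)/5 = 8.0
Step 3: Compute optimal value.
f(x*) = 9*3.0^2 - 14*3.0 = 39.0


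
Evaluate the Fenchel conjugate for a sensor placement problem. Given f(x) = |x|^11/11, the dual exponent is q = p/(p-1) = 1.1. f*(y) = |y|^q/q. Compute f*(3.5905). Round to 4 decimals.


The conjugate exponent q satisfies 1/p + 1/q = 1.
p = 11, so q = 11/(11 - 1) = 1.1
|y|^q = 3.5905^1.1 = 4.0801
f*(3.5905) = 4.0801 / 1.1 = 3.7092


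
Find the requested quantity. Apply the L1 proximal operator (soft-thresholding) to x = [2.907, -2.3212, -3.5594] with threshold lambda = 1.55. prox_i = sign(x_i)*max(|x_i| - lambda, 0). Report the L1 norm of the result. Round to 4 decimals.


Soft-thresholding with lambda = 1.55:
prox(2.907) = sign(2.907)*max(|2.907| - 1.55, 0) = 1.357
prox(-2.3212) = sign(-2.3212)*max(|-2.3212| - 1.55, 0) = -0.7712
prox(-3.5594) = sign(-3.5594)*max(|-3.5594| - 1.55, 0) = -2.0094
prox(x) = [1.357, -0.7712, -2.0094]
||prox(x)||_1 = 1.357 + 0.7712 + 2.0094 = 4.1376


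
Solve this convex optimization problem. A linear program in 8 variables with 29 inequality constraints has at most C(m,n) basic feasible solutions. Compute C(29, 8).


Each vertex corresponds to some choice of n active constraints out of m, so the number of vertices is at most C(m, n) = m! / (n!(m-n)!).
m = 29, n = 8
Numerator: 29 * 28 * 27 * 26 * 25 * 24 * 23 * 22
Denominator: 8! = 40320
C(29, 8) = 4292145


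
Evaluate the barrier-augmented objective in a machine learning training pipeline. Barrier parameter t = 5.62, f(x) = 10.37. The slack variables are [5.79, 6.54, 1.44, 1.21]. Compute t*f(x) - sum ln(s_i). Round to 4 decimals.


Step 1: Compute log-barrier.
ln values: [1.7561, 1.8779, 0.3646, 0.1906]
phi = -(1.7561 + 1.8779 + 0.3646 + 0.1906) = -4.1893
Step 2: Compute augmented objective.
t*f(x) = 5.62*10.37 = 58.2794
Total = 58.2794 - 4.1893 = 54.0901


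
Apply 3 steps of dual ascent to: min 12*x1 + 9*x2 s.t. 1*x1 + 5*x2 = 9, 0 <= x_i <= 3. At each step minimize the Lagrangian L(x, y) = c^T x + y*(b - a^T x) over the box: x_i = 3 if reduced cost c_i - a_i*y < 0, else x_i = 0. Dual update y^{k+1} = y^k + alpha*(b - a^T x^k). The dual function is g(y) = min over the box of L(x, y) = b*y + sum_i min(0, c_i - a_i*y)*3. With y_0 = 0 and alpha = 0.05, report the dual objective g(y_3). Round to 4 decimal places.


Dual ascent for LP: min 12*x1 + 9*x2, 1*x1 + 5*x2 = 9, 0 <= x_i <= 3
Step 1: y^k = 0.0, reduced costs: (12.0, 9.0)
  x^k = (0.0, 0.0), subgradient = b - a^T x = 9.0
  y^{k+1} = 0.0 + 0.05*9.0 = 0.45
Step 2: y^k = 0.45, reduced costs: (11.55, 6.75)
  x^k = (0.0, 0.0), subgradient = b - a^T x = 9.0
  y^{k+1} = 0.45 + 0.05*9.0 = 0.9
Step 3: y^k = 0.9, reduced costs: (11.1, 4.5)
  x^k = (0.0, 0.0), subgradient = b - a^T x = 9.0
  y^{k+1} = 0.9 + 0.05*9.0 = 1.35
Dual objective at y_3 = 1.35: reduced costs (10.65, 2.25), box minimizer x = (0.0, 0.0)
g(y_3) = b*y + (c1 - a1*y)*x1 + (c2 - a2*y)*x2 = 9*1.35 + 10.65*0.0 + 2.25*0.0 = 12.15 + 0.0 + 0.0 = 12.15


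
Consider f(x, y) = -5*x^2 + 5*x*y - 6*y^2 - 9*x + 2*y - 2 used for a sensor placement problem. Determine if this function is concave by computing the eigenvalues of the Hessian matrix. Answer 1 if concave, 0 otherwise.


The Hessian of f(x,y) = -5*x^2 + 5*x*y - 6*y^2 - 9*x + 2*y - 2 is:
H = [[-10, 5], [5, -12]]
Trace = -10 - 12 = -22
Determinant = -10*-12 - (5)^2 = 95
Discriminant = (-22)^2 - 4*95 = 104.0
Eigenvalues: lambda_1 = -16.099, lambda_2 = -5.901
The function is concave.

1


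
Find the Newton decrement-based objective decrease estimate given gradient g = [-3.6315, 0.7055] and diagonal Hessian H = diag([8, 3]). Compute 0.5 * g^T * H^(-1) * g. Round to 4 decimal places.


Step 1: H is diagonal, so H^(-1) * g = [-0.4539, 0.2352].
Step 2: g^T H^(-1) g = sum_i g_i^2 / H_ii
  = (-3.6315)^2/8 + (0.7055)^2/3
  = 1.6485 + 0.1659 = 1.8144
Step 3: Objective decrease = 0.5 * g^T H^(-1) g = 0.9072


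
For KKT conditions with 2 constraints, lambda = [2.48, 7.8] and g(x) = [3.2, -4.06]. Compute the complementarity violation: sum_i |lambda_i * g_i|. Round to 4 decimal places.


KKT complementary slackness check:
lambda_1 * g_1 = 2.48 * 3.2 = 7.936
lambda_2 * g_2 = 7.8 * -4.06 = -31.668
Total violation = 7.936 + 31.668 = 39.604


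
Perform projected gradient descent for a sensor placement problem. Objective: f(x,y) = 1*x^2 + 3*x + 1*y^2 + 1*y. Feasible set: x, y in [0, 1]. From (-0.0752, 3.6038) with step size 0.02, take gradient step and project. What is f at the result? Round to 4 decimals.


Step 1: Compute gradient at (-0.0752, 3.6038).
grad_x = 2*1*-0.0752 + 3 = 2.8496
grad_y = 2*1*3.6038 + 1 = 8.2076
Step 2: Gradient step.
x_raw = -0.0752 - 0.02*2.8496 = -0.1322
y_raw = 3.6038 - 0.02*8.2076 = 3.4396
Step 3: Project onto [0, 1].
x_proj = clip(-0.1322) = 0.0
y_proj = clip(3.4396) = 1.0
Step 4: Evaluate f.
f(0.0, 1.0) = 2.0


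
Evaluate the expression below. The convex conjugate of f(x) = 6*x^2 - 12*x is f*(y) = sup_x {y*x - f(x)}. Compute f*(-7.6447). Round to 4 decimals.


f*(y) = sup_x {y*x - a*x^2 - b*x} = sup_x {(y-b)*x - a*x^2}
FOC: (y - b) - 2a*x = 0 => x* = (y - b)/(2a)
x* = (-7.6447 + 12)/(2*6) = 0.3629
f*(-7.6447) = (y-b)^2/(4a) = (-7.6447 + 12)^2/(4*6)
= 18.9686/24 = 0.7904


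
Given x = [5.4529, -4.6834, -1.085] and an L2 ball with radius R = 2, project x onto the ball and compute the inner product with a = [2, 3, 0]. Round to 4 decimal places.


Step 1: Compute ||x|| (intermediates to 6 decimals).
||x|| = sqrt(5.4529^2 + (-4.6834)^2 + (-1.085)^2) = 7.269496
Step 2: Project.
Since ||x|| > R, scale = R/||x|| = 2/7.269496 = 0.275122, proj(x) = scale * x
proj(x) = [1.500213, -1.288506, -0.298507]
Step 3: Dot product.
a^T * proj(x) = 2*1.500213 + 3*(-1.288506) + 0*(-0.298507) = -0.8651


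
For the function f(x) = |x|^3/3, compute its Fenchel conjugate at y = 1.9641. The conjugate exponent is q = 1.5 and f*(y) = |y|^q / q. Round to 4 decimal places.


The conjugate exponent q satisfies 1/p + 1/q = 1.
p = 3, so q = 3/(3 - 1) = 1.5
|y|^q = 1.9641^1.5 = 2.7526
f*(1.9641) = 2.7526 / 1.5 = 1.8351


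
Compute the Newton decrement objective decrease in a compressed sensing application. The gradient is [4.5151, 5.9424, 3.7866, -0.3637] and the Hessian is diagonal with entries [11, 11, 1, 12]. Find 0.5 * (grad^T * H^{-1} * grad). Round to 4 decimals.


Step 1: H is diagonal, so H^(-1) * g = [0.4105, 0.5402, 3.7866, -0.0303].
Step 2: g^T H^(-1) g = sum_i g_i^2 / H_ii
  = (4.5151)^2/11 + (5.9424)^2/11 + (3.7866)^2/1 + (-0.3637)^2/12
  = 1.8533 + 3.2102 + 14.3383 + 0.011 = 19.4128
Step 3: Objective decrease = 0.5 * g^T H^(-1) g = 9.7064


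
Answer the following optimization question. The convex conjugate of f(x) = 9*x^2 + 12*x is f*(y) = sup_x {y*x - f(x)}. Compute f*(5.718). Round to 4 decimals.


f*(y) = sup_x {y*x - a*x^2 - b*x} = sup_x {(y-b)*x - a*x^2}
FOC: (y - b) - 2a*x = 0 => x* = (y - b)/(2a)
x* = (5.718 - 12)/(2*9) = -0.349
f*(5.718) = (y-b)^2/(4a) = (5.718 - 12)^2/(4*9)
= 39.4635/36 = 1.0962


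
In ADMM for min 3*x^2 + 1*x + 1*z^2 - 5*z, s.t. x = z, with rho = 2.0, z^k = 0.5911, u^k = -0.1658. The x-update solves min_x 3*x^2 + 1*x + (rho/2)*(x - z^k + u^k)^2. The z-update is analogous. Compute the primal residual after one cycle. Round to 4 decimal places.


ADMM iteration with rho = 2.0, z^k = 0.5911, u^k = -0.1658
Step 1: x-update.
Minimize 3*x^2 + 1*x + (2.0/2)*(x - 0.5911 - 0.1658)^2
FOC: (2*3 + 2.0)*x = -1 + 2.0*(0.5911 + 0.1658)
x^{k+1} = 0.0642
Step 2: z-update.
Minimize 1*z^2 - 5*z + (2.0/2)*(0.0642 - z - 0.1658)^2
FOC: (2*1 + 2.0)*z = 5 + 2.0*(0.0642 - 0.1658)
z^{k+1} = 1.1992
Step 3: u-update.
u^{k+1} = -0.1658 + 0.0642 - 1.1992 = -1.3008
Step 4: Primal residual = |0.0642 - 1.1992| = 1.135


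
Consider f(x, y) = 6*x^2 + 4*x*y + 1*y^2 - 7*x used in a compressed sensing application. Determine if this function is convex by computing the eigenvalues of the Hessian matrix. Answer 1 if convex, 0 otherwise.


The Hessian of f(x,y) = 6*x^2 + 4*x*y + 1*y^2 - 7*x is:
H = [[12, 4], [4, 2]]
Trace = 12 + 2 = 14
Determinant = 12*2 - (4)^2 = 8
Discriminant = (14)^2 - 4*8 = 164.0
Eigenvalues: lambda_1 = 0.5969, lambda_2 = 13.4031
The function is convex.

1


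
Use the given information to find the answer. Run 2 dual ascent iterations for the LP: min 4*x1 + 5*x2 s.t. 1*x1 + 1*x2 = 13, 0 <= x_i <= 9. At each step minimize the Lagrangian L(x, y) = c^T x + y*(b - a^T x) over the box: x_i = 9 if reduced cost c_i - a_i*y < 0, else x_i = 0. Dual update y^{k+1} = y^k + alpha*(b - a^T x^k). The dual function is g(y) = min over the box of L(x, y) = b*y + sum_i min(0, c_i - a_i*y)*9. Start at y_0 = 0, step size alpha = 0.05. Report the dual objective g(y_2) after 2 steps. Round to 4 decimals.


Dual ascent for LP: min 4*x1 + 5*x2, 1*x1 + 1*x2 = 13, 0 <= x_i <= 9
Step 1: y^k = 0.0, reduced costs: (4.0, 5.0)
  x^k = (0.0, 0.0), subgradient = b - a^T x = 13.0
  y^{k+1} = 0.0 + 0.05*13.0 = 0.65
Step 2: y^k = 0.65, reduced costs: (3.35, 4.35)
  x^k = (0.0, 0.0), subgradient = b - a^T x = 13.0
  y^{k+1} = 0.65 + 0.05*13.0 = 1.3
Dual objective at y_2 = 1.3: reduced costs (2.7, 3.7), box minimizer x = (0.0, 0.0)
g(y_2) = b*y + (c1 - a1*y)*x1 + (c2 - a2*y)*x2 = 13*1.3 + 2.7*0.0 + 3.7*0.0 = 16.9 + 0.0 + 0.0 = 16.9


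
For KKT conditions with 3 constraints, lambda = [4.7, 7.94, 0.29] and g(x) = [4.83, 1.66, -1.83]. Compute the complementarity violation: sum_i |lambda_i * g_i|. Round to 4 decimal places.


KKT complementary slackness check:
lambda_1 * g_1 = 4.7 * 4.83 = 22.701
lambda_2 * g_2 = 7.94 * 1.66 = 13.1804
lambda_3 * g_3 = 0.29 * -1.83 = -0.5307
Total violation = 22.701 + 13.1804 + 0.5307 = 36.4121


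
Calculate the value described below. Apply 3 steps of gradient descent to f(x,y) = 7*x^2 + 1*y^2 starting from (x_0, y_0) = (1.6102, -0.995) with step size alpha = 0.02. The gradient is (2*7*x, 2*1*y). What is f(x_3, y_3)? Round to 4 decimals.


Gradient descent on f(x,y) = 7*x^2 + 1*y^2.
Starting point: (1.6102, -0.995), alpha = 0.02
Step 1: grad_x = 2*7*1.6102 = 22.5428, grad_y = 2*1*-0.995 = -1.99
  x_1 = 1.6102 - 0.02*22.5428 = 1.1593
  y_1 = -0.995 - 0.02*-1.99 = -0.9552
Step 2: grad_x = 2*7*1.1593 = 16.2308, grad_y = 2*1*-0.9552 = -1.9104
  x_2 = 1.1593 - 0.02*16.2308 = 0.8347
  y_2 = -0.9552 - 0.02*-1.9104 = -0.917
Step 3: grad_x = 2*7*0.8347 = 11.6862, grad_y = 2*1*-0.917 = -1.834
  x_3 = 0.8347 - 0.02*11.6862 = 0.601
  y_3 = -0.917 - 0.02*-1.834 = -0.8803
f(0.601, -0.8803) = 7*0.601^2 + 1*(-0.8803)^2 = 3.3034


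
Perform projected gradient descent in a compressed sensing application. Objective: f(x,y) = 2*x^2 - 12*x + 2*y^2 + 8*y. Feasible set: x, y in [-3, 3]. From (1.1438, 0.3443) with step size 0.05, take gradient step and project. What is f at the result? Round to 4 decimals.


Step 1: Compute gradient at (1.1438, 0.3443).
grad_x = 2*2*1.1438 - 12 = -7.4248
grad_y = 2*2*0.3443 + 8 = 9.3772
Step 2: Gradient step.
x_raw = 1.1438 - 0.05*-7.4248 = 1.515
y_raw = 0.3443 - 0.05*9.3772 = -0.1246
Step 3: Project onto [-3, 3].
x_proj = clip(1.515) = 1.515
y_proj = clip(-0.1246) = -0.1246
Step 4: Evaluate f.
f(1.515, -0.1246) = -14.5552


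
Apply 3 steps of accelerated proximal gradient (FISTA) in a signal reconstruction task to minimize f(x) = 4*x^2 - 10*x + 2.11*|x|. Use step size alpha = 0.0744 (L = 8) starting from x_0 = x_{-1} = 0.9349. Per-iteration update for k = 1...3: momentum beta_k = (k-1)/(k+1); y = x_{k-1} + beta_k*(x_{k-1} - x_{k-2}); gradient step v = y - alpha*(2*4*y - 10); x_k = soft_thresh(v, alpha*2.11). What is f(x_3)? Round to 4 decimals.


FISTA on f(x) = 4*x^2 - 10*x + 2.11*|x|
L = 8, alpha = 0.0744
Iteration 1: beta = 0.0, y = 0.9349 + 0.0*(0.9349 - 0.9349) = 0.9349
  grad(y) = -2.5208, v = y - alpha*grad = 1.1224
  prox(v) = soft_thresh(1.1224, 0.157) = 0.9655
Iteration 2: beta = 0.3333, y = 0.9655 + 0.3333*(0.9655 - 0.9349) = 0.9757
  grad(y) = -2.1948, v = y - alpha*grad = 1.1389
  prox(v) = soft_thresh(1.1389, 0.157) = 0.982
Iteration 3: beta = 0.5, y = 0.982 + 0.5*(0.982 - 0.9655) = 0.9902
  grad(y) = -2.0783, v = y - alpha*grad = 1.1448
  prox(v) = soft_thresh(1.1448, 0.157) = 0.9879
f(x_3) = 4*0.9879^2 - 10*0.9879 + 2.11*|0.9879| = -3.8907


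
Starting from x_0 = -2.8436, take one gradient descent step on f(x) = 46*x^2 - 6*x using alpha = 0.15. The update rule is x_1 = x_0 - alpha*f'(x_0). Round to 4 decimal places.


We compute the gradient at x_0 and apply the update.
f'(x) = 92*x - 6
f'(-2.8436) = 92*-2.8436 - 6 = -267.6112
x_1 = -2.8436 - 0.15*-267.6112 = 37.2981


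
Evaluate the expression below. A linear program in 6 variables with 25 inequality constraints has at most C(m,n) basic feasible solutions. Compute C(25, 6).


Each vertex corresponds to some choice of n active constraints out of m, so the number of vertices is at most C(m, n) = m! / (n!(m-n)!).
m = 25, n = 6
Numerator: 25 * 24 * 23 * 22 * 21 * 20
Denominator: 6! = 720
C(25, 6) = 177100


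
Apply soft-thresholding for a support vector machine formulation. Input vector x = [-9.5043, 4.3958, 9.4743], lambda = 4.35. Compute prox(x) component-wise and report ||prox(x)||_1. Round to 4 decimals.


Soft-thresholding with lambda = 4.35:
prox(-9.5043) = sign(-9.5043)*max(|-9.5043| - 4.35, 0) = -5.1543
prox(4.3958) = sign(4.3958)*max(|4.3958| - 4.35, 0) = 0.0458
prox(9.4743) = sign(9.4743)*max(|9.4743| - 4.35, 0) = 5.1243
prox(x) = [-5.1543, 0.0458, 5.1243]
||prox(x)||_1 = 5.1543 + 0.0458 + 5.1243 = 10.3244


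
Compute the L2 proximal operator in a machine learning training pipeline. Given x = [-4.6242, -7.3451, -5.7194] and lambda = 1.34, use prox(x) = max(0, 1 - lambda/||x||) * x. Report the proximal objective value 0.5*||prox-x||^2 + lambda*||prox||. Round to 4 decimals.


Step 1: Compute ||x||.
||x|| = 10.3945
Step 2: Compute scaling factor.
scale = max(0, 1 - 1.34/10.3945) = 0.8711
Step 3: prox(x) = [-4.0281, -6.3982, -4.9821]
||prox(x)|| = 9.0545
Step 4: Proximal objective.
0.5*||prox-x||^2 = 0.8978
lambda*||prox|| = 12.133
Total = 13.0308


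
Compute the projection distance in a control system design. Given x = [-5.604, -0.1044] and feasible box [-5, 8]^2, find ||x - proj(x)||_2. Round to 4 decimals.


Project each component onto [-5, 8].
clip(-5.604) = -5.0, clip(-0.1044) = -0.1044
Projection = [-5.0, -0.1044]
Squared diffs: [0.3648, 0.0]
Distance = sqrt(0.3648) = 0.604


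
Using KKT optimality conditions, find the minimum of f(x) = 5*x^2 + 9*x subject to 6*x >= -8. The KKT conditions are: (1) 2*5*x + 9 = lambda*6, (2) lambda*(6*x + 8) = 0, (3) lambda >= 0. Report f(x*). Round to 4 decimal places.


Step 1: Try lambda = 0 (constraint inactive).
Stationarity: 2*5*x + 9 = 0
x* = -9/(2*5) = -0.9
Check constraint: 6*-0.9 = -5.4 >= -8 -- satisfied.
Step 2: Compute optimal value.
f(x*) = 5*(-0.9)^2 + 9*(-0.9) = -4.05


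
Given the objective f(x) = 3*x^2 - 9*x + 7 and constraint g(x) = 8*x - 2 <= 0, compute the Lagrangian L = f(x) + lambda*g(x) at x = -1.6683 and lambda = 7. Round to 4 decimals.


Step 1: Evaluate f(x).
f(-1.6683) = 3*(-1.6683)^2 - 9*(-1.6683) + 7 = 30.3644
Step 2: Evaluate g(x).
g(-1.6683) = 8*-1.6683 - 2 = -15.3464
Step 3: Compute Lagrangian.
L = 30.3644 + 7*-15.3464 = -77.0604


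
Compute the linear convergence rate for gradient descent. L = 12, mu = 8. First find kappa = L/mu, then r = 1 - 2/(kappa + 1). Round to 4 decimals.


Step 1: Compute the condition number.
kappa = L/mu = 12/8 = 1.5
Step 2: Compute the convergence rate.
r = 1 - 2/(kappa + 1) = 1 - 2*mu/(L + mu) = (L - mu)/(L + mu) = 4/20 = 0.2


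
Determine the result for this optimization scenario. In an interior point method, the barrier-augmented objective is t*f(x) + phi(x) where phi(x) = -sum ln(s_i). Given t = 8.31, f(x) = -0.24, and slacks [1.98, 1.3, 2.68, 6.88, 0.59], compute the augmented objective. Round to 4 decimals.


Step 1: Compute log-barrier.
ln values: [0.6831, 0.2624, 0.9858, 1.9286, -0.5276]
phi = -(0.6831 + 0.2624 + 0.9858 + 1.9286 - 0.5276) = -3.3323
Step 2: Compute augmented objective.
t*f(x) = 8.31*-0.24 = -1.9944
Total = -1.9944 - 3.3323 = -5.3267


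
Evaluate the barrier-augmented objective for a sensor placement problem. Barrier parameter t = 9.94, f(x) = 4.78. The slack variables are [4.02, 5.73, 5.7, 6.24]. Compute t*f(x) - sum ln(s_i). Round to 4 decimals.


Step 1: Compute log-barrier.
ln values: [1.3913, 1.7457, 1.7405, 1.831]
phi = -(1.3913 + 1.7457 + 1.7405 + 1.831) = -6.7084
Step 2: Compute augmented objective.
t*f(x) = 9.94*4.78 = 47.5132
Total = 47.5132 - 6.7084 = 40.8048


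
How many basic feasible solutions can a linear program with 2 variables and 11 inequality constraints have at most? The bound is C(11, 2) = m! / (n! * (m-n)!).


Each vertex corresponds to some choice of n active constraints out of m, so the number of vertices is at most C(m, n) = m! / (n!(m-n)!).
m = 11, n = 2
Numerator: 11 * 10
Denominator: 2! = 2
C(11, 2) = 55


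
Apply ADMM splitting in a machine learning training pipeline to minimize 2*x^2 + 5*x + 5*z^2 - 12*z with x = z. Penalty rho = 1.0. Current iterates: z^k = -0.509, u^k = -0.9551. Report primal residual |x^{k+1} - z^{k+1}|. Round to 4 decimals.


ADMM iteration with rho = 1.0, z^k = -0.509, u^k = -0.9551
Step 1: x-update.
Minimize 2*x^2 + 5*x + (1.0/2)*(x + 0.509 - 0.9551)^2
FOC: (2*2 + 1.0)*x = -5 + 1.0*(-0.509 + 0.9551)
x^{k+1} = -0.9108
Step 2: z-update.
Minimize 5*z^2 - 12*z + (1.0/2)*(-0.9108 - z - 0.9551)^2
FOC: (2*5 + 1.0)*z = 12 + 1.0*(-0.9108 - 0.9551)
z^{k+1} = 0.9213
Step 3: u-update.
u^{k+1} = -0.9551 - 0.9108 - 0.9213 = -2.7872
Step 4: Primal residual = |-0.9108 - 0.9213| = 1.8321


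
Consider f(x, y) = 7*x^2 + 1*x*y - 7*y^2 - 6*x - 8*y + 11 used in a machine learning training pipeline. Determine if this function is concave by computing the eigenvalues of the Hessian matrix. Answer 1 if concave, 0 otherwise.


The Hessian of f(x,y) = 7*x^2 + 1*x*y - 7*y^2 - 6*x - 8*y + 11 is:
H = [[14, 1], [1, -14]]
Trace = 14 - 14 = 0
Determinant = 14*-14 - (1)^2 = -197
Discriminant = (0)^2 - 4*-197 = 788.0
Eigenvalues: lambda_1 = -14.0357, lambda_2 = 14.0357
The function is not concave.

0


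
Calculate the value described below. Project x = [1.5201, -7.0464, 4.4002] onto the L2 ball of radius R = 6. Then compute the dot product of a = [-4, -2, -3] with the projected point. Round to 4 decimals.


Step 1: Compute ||x|| (intermediates to 6 decimals).
||x|| = sqrt(1.5201^2 + (-7.0464)^2 + 4.4002^2) = 8.445367
Step 2: Project.
Since ||x|| > R, scale = R/||x|| = 6/8.445367 = 0.710449, proj(x) = scale * x
proj(x) = [1.079954, -5.006108, 3.126118]
Step 3: Dot product.
a^T * proj(x) = -4*1.079954 - 2*(-5.006108) - 3*3.126118 = -3.686


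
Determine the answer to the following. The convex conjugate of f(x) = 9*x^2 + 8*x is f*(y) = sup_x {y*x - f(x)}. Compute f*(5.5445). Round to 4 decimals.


f*(y) = sup_x {y*x - a*x^2 - b*x} = sup_x {(y-b)*x - a*x^2}
FOC: (y - b) - 2a*x = 0 => x* = (y - b)/(2a)
x* = (5.5445 - 8)/(2*9) = -0.1364
f*(5.5445) = (y-b)^2/(4a) = (5.5445 - 8)^2/(4*9)
= 6.0295/36 = 0.1675


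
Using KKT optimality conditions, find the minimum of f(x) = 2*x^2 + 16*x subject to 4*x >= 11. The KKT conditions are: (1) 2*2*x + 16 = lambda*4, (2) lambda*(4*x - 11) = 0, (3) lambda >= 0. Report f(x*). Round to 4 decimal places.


Step 1: Try lambda = 0 (constraint inactive).
x_unc = -16/(2*2) = -4.0
Check: 4*-4.0 = -16.0 < 11 -- violated!
Step 2: Constraint must be active: 4*x = 11
x* = 11/4 = 2.75
lambda = (2*2*2.75 + 16)/4 = 6.75
Step 3: Compute optimal value.
f(x*) = 2*2.75^2 + 16*2.75 = 59.125


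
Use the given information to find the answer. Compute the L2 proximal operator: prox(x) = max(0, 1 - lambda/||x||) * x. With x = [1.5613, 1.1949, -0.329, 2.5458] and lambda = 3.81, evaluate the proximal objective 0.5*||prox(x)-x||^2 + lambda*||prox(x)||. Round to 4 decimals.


Step 1: Compute ||x||.
||x|| = 3.2334
Step 2: Compute scaling factor.
scale = max(0, 1 - 3.81/3.2334) = 0.0
Step 3: prox(x) = [0.0, 0.0, -0.0, 0.0]
||prox(x)|| = 0.0
Step 4: Proximal objective.
0.5*||prox-x||^2 = 5.2274
lambda*||prox|| = 0.0
Total = 5.2274


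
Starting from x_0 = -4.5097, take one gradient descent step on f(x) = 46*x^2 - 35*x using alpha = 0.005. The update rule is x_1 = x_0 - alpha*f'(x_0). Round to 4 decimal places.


We compute the gradient at x_0 and apply the update.
f'(x) = 92*x - 35
f'(-4.5097) = 92*-4.5097 - 35 = -449.8924
x_1 = -4.5097 - 0.005*-449.8924 = -2.2602


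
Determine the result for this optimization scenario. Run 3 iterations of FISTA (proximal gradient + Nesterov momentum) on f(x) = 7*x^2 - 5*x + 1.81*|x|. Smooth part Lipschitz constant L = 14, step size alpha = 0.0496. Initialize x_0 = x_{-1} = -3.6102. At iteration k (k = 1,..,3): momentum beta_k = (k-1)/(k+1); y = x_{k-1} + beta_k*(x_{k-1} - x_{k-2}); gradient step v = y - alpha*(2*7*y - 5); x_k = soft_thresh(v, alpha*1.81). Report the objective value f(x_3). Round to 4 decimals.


FISTA on f(x) = 7*x^2 - 5*x + 1.81*|x|
L = 14, alpha = 0.0496
Iteration 1: beta = 0.0, y = -3.6102 + 0.0*(-3.6102 + 3.6102) = -3.6102
  grad(y) = -55.5428, v = y - alpha*grad = -0.8553
  prox(v) = soft_thresh(-0.8553, 0.0898) = -0.7655
Iteration 2: beta = 0.3333, y = -0.7655 + 0.3333*(-0.7655 + 3.6102) = 0.1827
  grad(y) = -2.4418, v = y - alpha*grad = 0.3038
  prox(v) = soft_thresh(0.3038, 0.0898) = 0.2141
Iteration 3: beta = 0.5, y = 0.2141 + 0.5*(0.2141 + 0.7655) = 0.7039
  grad(y) = 4.8539, v = y - alpha*grad = 0.4631
  prox(v) = soft_thresh(0.4631, 0.0898) = 0.3733
f(x_3) = 7*0.3733^2 - 5*0.3733 + 1.81*|0.3733| = -0.2153


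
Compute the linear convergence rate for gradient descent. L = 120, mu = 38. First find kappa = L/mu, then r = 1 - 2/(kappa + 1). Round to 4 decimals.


Step 1: Compute the condition number.
kappa = L/mu = 120/38 = 3.1579
Step 2: Compute the convergence rate.
r = 1 - 2/(kappa + 1) = 1 - 2*mu/(L + mu) = (L - mu)/(L + mu) = 82/158 = 0.519


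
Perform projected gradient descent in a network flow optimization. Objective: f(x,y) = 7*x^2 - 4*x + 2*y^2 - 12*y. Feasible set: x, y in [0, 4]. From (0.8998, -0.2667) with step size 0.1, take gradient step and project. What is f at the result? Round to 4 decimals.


Step 1: Compute gradient at (0.8998, -0.2667).
grad_x = 2*7*0.8998 - 4 = 8.5972
grad_y = 2*2*-0.2667 - 12 = -13.0668
Step 2: Gradient step.
x_raw = 0.8998 - 0.1*8.5972 = 0.0401
y_raw = -0.2667 - 0.1*-13.0668 = 1.04
Step 3: Project onto [0, 4].
x_proj = clip(0.0401) = 0.0401
y_proj = clip(1.04) = 1.04
Step 4: Evaluate f.
f(0.0401, 1.04) = -10.4657


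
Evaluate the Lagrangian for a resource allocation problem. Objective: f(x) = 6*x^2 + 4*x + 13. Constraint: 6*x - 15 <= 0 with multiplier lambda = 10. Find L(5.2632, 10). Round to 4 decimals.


Step 1: Evaluate f(x).
f(5.2632) = 6*5.2632^2 + 4*5.2632 + 13 = 200.2604
Step 2: Evaluate g(x).
g(5.2632) = 6*5.2632 - 15 = 16.5792
Step 3: Compute Lagrangian.
L = 200.2604 + 10*16.5792 = 366.0524


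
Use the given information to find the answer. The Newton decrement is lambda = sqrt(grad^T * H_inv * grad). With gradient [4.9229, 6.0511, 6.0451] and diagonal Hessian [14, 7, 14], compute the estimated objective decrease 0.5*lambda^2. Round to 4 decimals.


Step 1: H is diagonal, so H^(-1) * g = [0.3516, 0.8644, 0.4318].
Step 2: g^T H^(-1) g = sum_i g_i^2 / H_ii
  = (4.9229)^2/14 + (6.0511)^2/7 + (6.0451)^2/14
  = 1.7311 + 5.2308 + 2.6102 = 9.5721
Step 3: Objective decrease = 0.5 * g^T H^(-1) g = 4.7861


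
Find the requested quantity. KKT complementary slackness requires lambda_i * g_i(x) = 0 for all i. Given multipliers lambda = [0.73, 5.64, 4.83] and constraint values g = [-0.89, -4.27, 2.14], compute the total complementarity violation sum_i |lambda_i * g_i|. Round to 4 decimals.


KKT complementary slackness check:
lambda_1 * g_1 = 0.73 * -0.89 = -0.6497
lambda_2 * g_2 = 5.64 * -4.27 = -24.0828
lambda_3 * g_3 = 4.83 * 2.14 = 10.3362
Total violation = 0.6497 + 24.0828 + 10.3362 = 35.0687


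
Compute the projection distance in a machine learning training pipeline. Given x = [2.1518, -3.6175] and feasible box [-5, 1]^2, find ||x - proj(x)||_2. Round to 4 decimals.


Project each component onto [-5, 1].
clip(2.1518) = 1.0, clip(-3.6175) = -3.6175
Projection = [1.0, -3.6175]
Squared diffs: [1.3266, 0.0]
Distance = sqrt(1.3266) = 1.1518
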